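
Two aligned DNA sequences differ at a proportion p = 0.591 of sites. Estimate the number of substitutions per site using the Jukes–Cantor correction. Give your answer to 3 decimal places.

d = −(3/4) ln(1 − 4p/3) = −0.75 ln(1 − 0.788) = −0.75 ln(0.212)
  = −0.75 × (-1.551169) = 1.163377 substitutions/site.

1.163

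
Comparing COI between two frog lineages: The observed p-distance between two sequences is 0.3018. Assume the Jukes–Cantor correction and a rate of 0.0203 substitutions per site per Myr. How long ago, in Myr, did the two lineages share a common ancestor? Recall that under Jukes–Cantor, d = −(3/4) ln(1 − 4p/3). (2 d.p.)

d = −(3/4) ln(1 − 4p/3) = −0.75 ln(1 − 0.4024) = −0.75 ln(0.5976)
  = −0.75 × (-0.514834) = 0.386126 substitutions/site.
Under a molecular clock d = 2μt, so t = d/(2μ) = 0.386126 / (2 × 0.0203) = 9.51 Myr.

9.51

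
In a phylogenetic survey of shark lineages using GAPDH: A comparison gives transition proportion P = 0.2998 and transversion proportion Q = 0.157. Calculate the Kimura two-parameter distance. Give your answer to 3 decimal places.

0.801

Under the Kimura two-parameter model, d = −½ ln(1 − 2P − Q) − ¼ ln(1 − 2Q).
1 − 2P − Q = 0.2434, giving −½ ln(0.2434) = 0.706525.
1 − 2Q = 0.686, giving −¼ ln(0.686) = 0.094219.
d = 0.706525 + 0.094219 = 0.800744.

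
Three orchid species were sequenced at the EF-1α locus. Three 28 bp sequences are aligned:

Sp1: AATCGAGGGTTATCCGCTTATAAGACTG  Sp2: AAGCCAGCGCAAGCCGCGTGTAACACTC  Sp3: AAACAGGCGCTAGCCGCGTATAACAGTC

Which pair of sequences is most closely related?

Sp2 and Sp3

Sp1–Sp2: 10/28 differ, p = 0.357, d = 0.485.
Sp1–Sp3: 10/28 differ, p = 0.357, d = 0.485.
Sp2–Sp3: 6/28 differ, p = 0.214, d = 0.252.
The smallest distance is between Sp2 and Sp3.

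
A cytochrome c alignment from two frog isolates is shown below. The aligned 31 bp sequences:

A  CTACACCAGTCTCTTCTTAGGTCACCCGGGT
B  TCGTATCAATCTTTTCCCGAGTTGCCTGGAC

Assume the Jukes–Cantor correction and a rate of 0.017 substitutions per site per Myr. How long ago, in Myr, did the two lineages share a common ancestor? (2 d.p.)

25.71

The sequences differ at 16 of 31 sites, so p = 16/31 ≈ 0.516129.
d = −(3/4) ln(1 − 4p/3) = −0.75 ln(1 − 0.688172) = −0.75 ln(0.311828)
  = −0.75 × (-1.165304) = 0.873978 substitutions/site.
Under a molecular clock d = 2μt, so t = d/(2μ) = 0.873978 / (2 × 0.017) = 25.71 Myr.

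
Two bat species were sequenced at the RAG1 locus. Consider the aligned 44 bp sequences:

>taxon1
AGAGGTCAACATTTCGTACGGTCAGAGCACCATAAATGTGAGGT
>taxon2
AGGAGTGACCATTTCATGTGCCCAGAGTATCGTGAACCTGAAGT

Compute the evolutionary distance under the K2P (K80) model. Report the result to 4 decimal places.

0.5560

Of 44 sites, 12 differences are transitions and 4 are transversions, so P = 12/44 ≈ 0.272727 and Q = 4/44 ≈ 0.090909.
Under the Kimura two-parameter model, d = −½ ln(1 − 2P − Q) − ¼ ln(1 − 2Q).
1 − 2P − Q = 0.363637, giving −½ ln(0.363637) = 0.505800.
1 − 2Q = 0.818182, giving −¼ ln(0.818182) = 0.050168.
d = 0.505800 + 0.050168 = 0.555968.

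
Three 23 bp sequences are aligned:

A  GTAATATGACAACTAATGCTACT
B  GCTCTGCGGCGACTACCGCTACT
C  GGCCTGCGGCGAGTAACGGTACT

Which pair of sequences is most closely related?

B and C

A–B: 9/23 differ, p = 0.391, d = 0.553.
A–C: 10/23 differ, p = 0.435, d = 0.650.
B–C: 5/23 differ, p = 0.217, d = 0.257.
The smallest distance is between B and C.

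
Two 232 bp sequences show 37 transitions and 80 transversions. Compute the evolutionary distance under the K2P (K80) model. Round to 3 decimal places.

0.838

P = 37/232 ≈ 0.159483 and Q = 80/232 ≈ 0.344828.
Under the Kimura two-parameter model, d = −½ ln(1 − 2P − Q) − ¼ ln(1 − 2Q).
1 − 2P − Q = 0.336206, giving −½ ln(0.336206) = 0.545016.
1 − 2Q = 0.310344, giving −¼ ln(0.310344) = 0.292518.
d = 0.545016 + 0.292518 = 0.837534.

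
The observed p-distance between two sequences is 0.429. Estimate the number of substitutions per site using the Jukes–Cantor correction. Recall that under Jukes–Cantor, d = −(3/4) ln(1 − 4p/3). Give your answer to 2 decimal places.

0.64

d = −(3/4) ln(1 − 4p/3) = −0.75 ln(1 − 0.572) = −0.75 ln(0.428)
  = −0.75 × (-0.848632) = 0.636474 substitutions/site.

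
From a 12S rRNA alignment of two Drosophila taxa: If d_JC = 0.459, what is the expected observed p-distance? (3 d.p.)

0.343

p = (3/4)(1 − e^(−4d/3)) = 0.75 × (1 − e^(-0.612)) = 0.75 × (1 − 0.542265) = 0.343301.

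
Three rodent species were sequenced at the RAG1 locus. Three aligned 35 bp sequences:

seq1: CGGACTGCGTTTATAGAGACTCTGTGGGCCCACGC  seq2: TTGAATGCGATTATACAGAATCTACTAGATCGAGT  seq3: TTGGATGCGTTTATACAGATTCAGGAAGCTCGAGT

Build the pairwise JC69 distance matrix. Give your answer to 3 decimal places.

d(seq1,seq2) = 0.635, d(seq1,seq3) = 0.572, d(seq2,seq3) = 0.273

seq1–seq2: 15/35 sites differ → p ≈ 0.428571, d = −0.75 ln(1 − 0.571428) = 0.635472 ≈ 0.635.
seq1–seq3: 14/35 sites differ → p = 0.4, d = −0.75 ln(1 − 0.533333) = 0.571605 ≈ 0.572.
seq2–seq3: 8/35 sites differ → p ≈ 0.228571, d = −0.75 ln(1 − 0.304761) = 0.272625 ≈ 0.273.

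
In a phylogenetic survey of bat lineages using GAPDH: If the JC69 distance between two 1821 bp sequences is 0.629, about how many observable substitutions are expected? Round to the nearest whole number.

Invert JC69: p = (3/4)(1 − e^(−4d/3)) = 0.75 × (1 − e^(-0.838667)) = 0.75 × (1 − 0.432286) = 0.425786.
Expected differing sites = pL ≈ 0.425786 × 1821 = 775.356306 ≈ 775.

775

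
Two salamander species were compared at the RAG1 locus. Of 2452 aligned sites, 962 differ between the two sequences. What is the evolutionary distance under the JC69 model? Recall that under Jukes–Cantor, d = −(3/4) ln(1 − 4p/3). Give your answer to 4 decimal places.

0.5554

p = 962/2452 ≈ 0.392333.
d = −(3/4) ln(1 − 4p/3) = −0.75 ln(1 − 0.523111) = −0.75 ln(0.476889)
  = −0.75 × (-0.740472) = 0.555354 substitutions/site.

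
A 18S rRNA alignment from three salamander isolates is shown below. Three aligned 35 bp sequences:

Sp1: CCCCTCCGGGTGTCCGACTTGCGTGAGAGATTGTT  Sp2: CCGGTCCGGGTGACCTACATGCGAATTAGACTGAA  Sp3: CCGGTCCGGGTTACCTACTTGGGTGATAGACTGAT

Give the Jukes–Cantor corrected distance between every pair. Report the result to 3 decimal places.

Sp1–Sp2: 12/35 sites differ → p ≈ 0.342857, d = −0.75 ln(1 − 0.457143) = 0.458182 ≈ 0.458.
Sp1–Sp3: 9/35 sites differ → p ≈ 0.257143, d = −0.75 ln(1 − 0.342857) = 0.314890 ≈ 0.315.
Sp2–Sp3: 7/35 sites differ → p = 0.2, d = −0.75 ln(1 − 0.266667) = 0.232617 ≈ 0.233.

d(Sp1,Sp2) = 0.458, d(Sp1,Sp3) = 0.315, d(Sp2,Sp3) = 0.233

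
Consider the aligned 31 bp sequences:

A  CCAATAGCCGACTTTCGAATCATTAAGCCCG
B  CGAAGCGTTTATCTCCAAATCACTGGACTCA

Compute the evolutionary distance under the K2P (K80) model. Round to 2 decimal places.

1.24

Of 31 sites, 12 differences are transitions and 4 are transversions, so P = 12/31 ≈ 0.387097 and Q = 4/31 ≈ 0.129032.
Under the Kimura two-parameter model, d = −½ ln(1 − 2P − Q) − ¼ ln(1 − 2Q).
1 − 2P − Q = 0.096774, giving −½ ln(0.096774) = 1.167688.
1 − 2Q = 0.741936, giving −¼ ln(0.741936) = 0.074623.
d = 1.167688 + 0.074623 = 1.242311.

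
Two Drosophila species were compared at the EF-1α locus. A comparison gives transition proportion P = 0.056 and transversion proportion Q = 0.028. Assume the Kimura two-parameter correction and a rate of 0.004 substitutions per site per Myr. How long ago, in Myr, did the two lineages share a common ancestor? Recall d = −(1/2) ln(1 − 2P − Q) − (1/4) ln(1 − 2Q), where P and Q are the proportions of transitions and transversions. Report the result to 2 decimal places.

11.23

Under the Kimura two-parameter model, d = −½ ln(1 − 2P − Q) − ¼ ln(1 − 2Q).
1 − 2P − Q = 0.86, giving −½ ln(0.86) = 0.075411.
1 − 2Q = 0.944, giving −¼ ln(0.944) = 0.014407.
d = 0.075411 + 0.014407 = 0.089818.
Under a molecular clock d = 2μt, so t = d/(2μ) = 0.089818 / (2 × 0.004) = 11.23 Myr.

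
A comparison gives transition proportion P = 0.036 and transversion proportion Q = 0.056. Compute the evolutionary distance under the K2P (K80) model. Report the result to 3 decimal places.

0.098

Under the Kimura two-parameter model, d = −½ ln(1 − 2P − Q) − ¼ ln(1 − 2Q).
1 − 2P − Q = 0.872, giving −½ ln(0.872) = 0.068483.
1 − 2Q = 0.888, giving −¼ ln(0.888) = 0.029696.
d = 0.068483 + 0.029696 = 0.098179.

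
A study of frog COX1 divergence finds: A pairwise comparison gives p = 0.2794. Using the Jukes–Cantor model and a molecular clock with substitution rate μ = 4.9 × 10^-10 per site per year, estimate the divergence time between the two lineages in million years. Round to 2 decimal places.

356.68

d = −(3/4) ln(1 − 4p/3) = −0.75 ln(1 − 0.372533) = −0.75 ln(0.627467)
  = −0.75 × (-0.466064) = 0.349548 substitutions/site.
Under a molecular clock d = 2μt, so t = d/(2μ) = 0.349548 / (2 × 4.9 × 10^-10) = 356.68 million years.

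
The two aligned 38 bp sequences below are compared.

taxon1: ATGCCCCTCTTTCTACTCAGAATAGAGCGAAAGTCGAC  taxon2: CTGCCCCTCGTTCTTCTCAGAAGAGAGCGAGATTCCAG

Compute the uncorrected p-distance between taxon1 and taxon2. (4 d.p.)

0.2105

The sequences differ at 8 of 38 positions (sites 1, 10, 15, 23, 31, 33, 36, 38).
p = 8/38 = 0.210526… ≈ 0.2105 (to 4 d.p.).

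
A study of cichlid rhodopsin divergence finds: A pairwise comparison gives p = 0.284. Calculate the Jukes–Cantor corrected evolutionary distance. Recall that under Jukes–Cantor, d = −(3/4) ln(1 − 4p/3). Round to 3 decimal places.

d = −(3/4) ln(1 − 4p/3) = −0.75 ln(1 − 0.378667) = −0.75 ln(0.621333)
  = −0.75 × (-0.475888) = 0.356916 substitutions/site.

0.357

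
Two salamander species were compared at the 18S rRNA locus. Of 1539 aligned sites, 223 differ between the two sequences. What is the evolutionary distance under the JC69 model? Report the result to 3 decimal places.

p = 223/1539 ≈ 0.144899.
d = −(3/4) ln(1 − 4p/3) = −0.75 ln(1 − 0.193199) = −0.75 ln(0.806801)
  = −0.75 × (-0.214678) = 0.161009 substitutions/site.

0.161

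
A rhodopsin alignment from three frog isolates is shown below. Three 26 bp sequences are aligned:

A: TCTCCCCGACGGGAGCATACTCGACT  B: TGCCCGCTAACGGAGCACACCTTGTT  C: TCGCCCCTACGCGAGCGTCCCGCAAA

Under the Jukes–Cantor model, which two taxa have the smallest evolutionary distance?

A–B: 12/26 differ, p = 0.462, d = 0.717.
A–C: 10/26 differ, p = 0.385, d = 0.539.
B–C: 14/26 differ, p = 0.538, d = 0.949.
The smallest distance is between A and C.

A and C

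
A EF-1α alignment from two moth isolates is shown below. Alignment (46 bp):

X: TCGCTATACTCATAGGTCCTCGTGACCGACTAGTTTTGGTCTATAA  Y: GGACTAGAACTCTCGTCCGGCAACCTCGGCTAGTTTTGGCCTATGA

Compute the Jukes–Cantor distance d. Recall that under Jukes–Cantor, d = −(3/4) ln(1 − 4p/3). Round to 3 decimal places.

0.704

The sequences differ at 21 of 46 sites, so p = 21/46 ≈ 0.456522.
d = −(3/4) ln(1 − 4p/3) = −0.75 ln(1 − 0.608696) = −0.75 ln(0.391304)
  = −0.75 × (-0.938271) = 0.703703 substitutions/site.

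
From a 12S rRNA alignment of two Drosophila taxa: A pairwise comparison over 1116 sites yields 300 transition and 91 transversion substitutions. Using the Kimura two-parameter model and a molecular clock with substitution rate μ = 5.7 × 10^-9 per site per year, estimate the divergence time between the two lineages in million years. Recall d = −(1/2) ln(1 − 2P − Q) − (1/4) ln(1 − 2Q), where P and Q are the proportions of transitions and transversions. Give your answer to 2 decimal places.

P = 300/1116 ≈ 0.268817 and Q = 91/1116 ≈ 0.081541.
Under the Kimura two-parameter model, d = −½ ln(1 − 2P − Q) − ¼ ln(1 − 2Q).
1 − 2P − Q = 0.380825, giving −½ ln(0.380825) = 0.482708.
1 − 2Q = 0.836918, giving −¼ ln(0.836918) = 0.044507.
d = 0.482708 + 0.044507 = 0.527215.
Under a molecular clock d = 2μt, so t = d/(2μ) = 0.527215 / (2 × 5.7 × 10^-9) = 46.25 million years.

46.25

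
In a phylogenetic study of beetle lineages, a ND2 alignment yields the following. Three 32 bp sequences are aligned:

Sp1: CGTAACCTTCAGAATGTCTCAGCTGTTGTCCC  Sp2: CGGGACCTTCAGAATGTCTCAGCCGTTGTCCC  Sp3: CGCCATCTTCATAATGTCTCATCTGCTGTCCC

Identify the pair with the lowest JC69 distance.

Sp1 and Sp2

Sp1–Sp2: 3/32 differ, p = 0.094, d = 0.100.
Sp1–Sp3: 6/32 differ, p = 0.188, d = 0.216.
Sp2–Sp3: 7/32 differ, p = 0.219, d = 0.259.
The smallest distance is between Sp1 and Sp2.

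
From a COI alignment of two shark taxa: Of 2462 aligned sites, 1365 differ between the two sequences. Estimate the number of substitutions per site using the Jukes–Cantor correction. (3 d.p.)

1.008

p = 1365/2462 ≈ 0.554427.
d = −(3/4) ln(1 − 4p/3) = −0.75 ln(1 − 0.739236) = −0.75 ln(0.260764)
  = −0.75 × (-1.344139) = 1.008104 substitutions/site.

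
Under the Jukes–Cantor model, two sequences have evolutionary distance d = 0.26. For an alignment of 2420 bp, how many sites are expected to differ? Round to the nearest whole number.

Invert JC69: p = (3/4)(1 − e^(−4d/3)) = 0.75 × (1 − e^(-0.346667)) = 0.75 × (1 − 0.707041) = 0.219719.
Expected differing sites = pL ≈ 0.219719 × 2420 = 531.71998 ≈ 532.

532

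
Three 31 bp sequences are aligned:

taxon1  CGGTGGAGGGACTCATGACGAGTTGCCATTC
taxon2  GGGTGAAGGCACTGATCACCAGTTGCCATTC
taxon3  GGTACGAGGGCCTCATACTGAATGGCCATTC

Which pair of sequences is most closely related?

taxon1–taxon2: 6/31 differ, p = 0.194, d = 0.224.
taxon1–taxon3: 10/31 differ, p = 0.323, d = 0.422.
taxon2–taxon3: 13/31 differ, p = 0.419, d = 0.614.
The smallest distance is between taxon1 and taxon2.

taxon1 and taxon2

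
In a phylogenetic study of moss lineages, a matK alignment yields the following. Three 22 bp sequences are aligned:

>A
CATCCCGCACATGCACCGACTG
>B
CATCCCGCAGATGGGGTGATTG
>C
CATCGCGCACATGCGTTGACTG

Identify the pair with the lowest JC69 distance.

A–B: 6/22 differ, p = 0.273, d = 0.339.
A–C: 4/22 differ, p = 0.182, d = 0.208.
B–C: 5/22 differ, p = 0.227, d = 0.271.
The smallest distance is between A and C.

A and C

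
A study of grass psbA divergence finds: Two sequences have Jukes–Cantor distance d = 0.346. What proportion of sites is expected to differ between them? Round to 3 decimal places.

p = (3/4)(1 − e^(−4d/3)) = 0.75 × (1 − e^(-0.461333)) = 0.75 × (1 − 0.630443) = 0.277168.

0.277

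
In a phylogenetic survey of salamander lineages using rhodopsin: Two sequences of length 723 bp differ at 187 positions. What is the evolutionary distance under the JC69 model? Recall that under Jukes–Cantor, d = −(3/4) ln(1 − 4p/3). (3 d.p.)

p = 187/723 ≈ 0.258645.
d = −(3/4) ln(1 − 4p/3) = −0.75 ln(1 − 0.34486) = −0.75 ln(0.65514)
  = −0.75 × (-0.422906) = 0.317180 substitutions/site.

0.317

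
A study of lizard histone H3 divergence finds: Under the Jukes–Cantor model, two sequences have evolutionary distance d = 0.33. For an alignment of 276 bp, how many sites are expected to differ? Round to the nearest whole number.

74

Invert JC69: p = (3/4)(1 − e^(−4d/3)) = 0.75 × (1 − e^(-0.44)) = 0.75 × (1 − 0.644036) = 0.266973.
Expected differing sites = pL ≈ 0.266973 × 276 = 73.684548 ≈ 74.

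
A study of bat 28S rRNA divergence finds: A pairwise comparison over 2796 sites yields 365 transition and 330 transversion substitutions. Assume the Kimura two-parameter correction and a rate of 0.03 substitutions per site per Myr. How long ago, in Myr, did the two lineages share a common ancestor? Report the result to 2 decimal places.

P = 365/2796 ≈ 0.130544 and Q = 330/2796 ≈ 0.118026.
Under the Kimura two-parameter model, d = −½ ln(1 − 2P − Q) − ¼ ln(1 − 2Q).
1 − 2P − Q = 0.620886, giving −½ ln(0.620886) = 0.238304.
1 − 2Q = 0.763948, giving −¼ ln(0.763948) = 0.067314.
d = 0.238304 + 0.067314 = 0.305618.
Under a molecular clock d = 2μt, so t = d/(2μ) = 0.305618 / (2 × 0.03) = 5.09 Myr.

5.09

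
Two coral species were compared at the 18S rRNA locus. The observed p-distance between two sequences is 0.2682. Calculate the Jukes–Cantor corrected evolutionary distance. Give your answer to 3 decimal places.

d = −(3/4) ln(1 − 4p/3) = −0.75 ln(1 − 0.3576) = −0.75 ln(0.6424)
  = −0.75 × (-0.442544) = 0.331908 substitutions/site.

0.332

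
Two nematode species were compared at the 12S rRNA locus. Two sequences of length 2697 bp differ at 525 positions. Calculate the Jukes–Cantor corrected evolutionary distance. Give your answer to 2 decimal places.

p = 525/2697 ≈ 0.194661.
d = −(3/4) ln(1 − 4p/3) = −0.75 ln(1 − 0.259548) = −0.75 ln(0.740452)
  = −0.75 × (-0.300494) = 0.225371 substitutions/site.

0.23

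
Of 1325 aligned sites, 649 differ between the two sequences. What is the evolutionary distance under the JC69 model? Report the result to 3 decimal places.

0.794

p = 649/1325 ≈ 0.489811.
d = −(3/4) ln(1 − 4p/3) = −0.75 ln(1 − 0.653081) = −0.75 ln(0.346919)
  = −0.75 × (-1.058664) = 0.793998 substitutions/site.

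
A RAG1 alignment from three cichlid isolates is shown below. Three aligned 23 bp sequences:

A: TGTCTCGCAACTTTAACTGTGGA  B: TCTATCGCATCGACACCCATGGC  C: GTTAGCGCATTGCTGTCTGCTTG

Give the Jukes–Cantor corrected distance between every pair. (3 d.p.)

A–B: 10/23 sites differ → p ≈ 0.434783, d = −0.75 ln(1 − 0.579711) = 0.650110 ≈ 0.650.
A–C: 14/23 sites differ → p ≈ 0.608696, d = −0.75 ln(1 − 0.811595) = 1.251871 ≈ 1.252.
B–C: 14/23 sites differ → p ≈ 0.608696, d = −0.75 ln(1 − 0.811595) = 1.251871 ≈ 1.252.

d(A,B) = 0.650, d(A,C) = 1.252, d(B,C) = 1.252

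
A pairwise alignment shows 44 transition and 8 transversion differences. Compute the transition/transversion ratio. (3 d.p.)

R = 44/8 = 5.500.

5.500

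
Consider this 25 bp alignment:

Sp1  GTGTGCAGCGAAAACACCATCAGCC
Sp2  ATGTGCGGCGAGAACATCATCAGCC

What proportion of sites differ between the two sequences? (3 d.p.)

0.160

The sequences differ at 4 of 25 positions (sites 1, 7, 12, 17).
p = 4/25 = 0.160.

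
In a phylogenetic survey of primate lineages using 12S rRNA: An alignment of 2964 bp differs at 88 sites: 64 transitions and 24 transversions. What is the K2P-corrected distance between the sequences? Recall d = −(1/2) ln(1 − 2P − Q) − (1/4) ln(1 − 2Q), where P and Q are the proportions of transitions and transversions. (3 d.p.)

0.030

P = 64/2964 ≈ 0.021592 and Q = 24/2964 ≈ 0.008097.
Under the Kimura two-parameter model, d = −½ ln(1 − 2P − Q) − ¼ ln(1 − 2Q).
1 − 2P − Q = 0.948719, giving −½ ln(0.948719) = 0.026321.
1 − 2Q = 0.983806, giving −¼ ln(0.983806) = 0.004082.
d = 0.026321 + 0.004082 = 0.030403.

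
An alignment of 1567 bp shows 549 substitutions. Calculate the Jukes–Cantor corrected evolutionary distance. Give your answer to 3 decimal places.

0.472

p = 549/1567 ≈ 0.350351.
d = −(3/4) ln(1 − 4p/3) = −0.75 ln(1 − 0.467135) = −0.75 ln(0.532865)
  = −0.75 × (-0.629487) = 0.472115 substitutions/site.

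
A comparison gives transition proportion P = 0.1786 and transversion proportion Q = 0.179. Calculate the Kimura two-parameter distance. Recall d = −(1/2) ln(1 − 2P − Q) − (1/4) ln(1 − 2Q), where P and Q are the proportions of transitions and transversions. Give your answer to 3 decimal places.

Under the Kimura two-parameter model, d = −½ ln(1 − 2P − Q) − ¼ ln(1 − 2Q).
1 − 2P − Q = 0.4638, giving −½ ln(0.4638) = 0.384151.
1 − 2Q = 0.642, giving −¼ ln(0.642) = 0.110792.
d = 0.384151 + 0.110792 = 0.494943.

0.495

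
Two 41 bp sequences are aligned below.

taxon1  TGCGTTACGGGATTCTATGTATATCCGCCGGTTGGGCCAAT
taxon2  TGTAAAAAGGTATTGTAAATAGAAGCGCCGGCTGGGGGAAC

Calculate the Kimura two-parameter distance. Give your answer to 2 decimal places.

0.55

Of 41 sites, 5 differences are transitions and 11 are transversions, so P = 5/41 ≈ 0.121951 and Q = 11/41 ≈ 0.268293.
Under the Kimura two-parameter model, d = −½ ln(1 − 2P − Q) − ¼ ln(1 − 2Q).
1 − 2P − Q = 0.487805, giving −½ ln(0.487805) = 0.358920.
1 − 2Q = 0.463414, giving −¼ ln(0.463414) = 0.192284.
d = 0.358920 + 0.192284 = 0.551204.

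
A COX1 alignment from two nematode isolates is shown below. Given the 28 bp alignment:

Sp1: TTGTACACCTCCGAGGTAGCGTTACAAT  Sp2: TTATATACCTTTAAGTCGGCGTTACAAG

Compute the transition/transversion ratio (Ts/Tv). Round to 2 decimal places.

3.50

Transitions are A↔G and C↔T; transversions are all other mismatches.
Transitions: 7. Transversions: 2.
R = 7/2 = 3.50.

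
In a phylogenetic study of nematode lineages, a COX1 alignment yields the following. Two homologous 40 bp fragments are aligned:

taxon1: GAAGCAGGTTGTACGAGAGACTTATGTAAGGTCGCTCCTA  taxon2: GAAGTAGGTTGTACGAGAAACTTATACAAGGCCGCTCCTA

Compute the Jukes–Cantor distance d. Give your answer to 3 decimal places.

0.137

The sequences differ at 5 of 40 sites (5, 19, 26, 27, 32), so p = 5/40 = 0.125.
d = −(3/4) ln(1 − 4p/3) = −0.75 ln(1 − 0.166667) = −0.75 ln(0.833333)
  = −0.75 × (-0.182322) = 0.136742 substitutions/site.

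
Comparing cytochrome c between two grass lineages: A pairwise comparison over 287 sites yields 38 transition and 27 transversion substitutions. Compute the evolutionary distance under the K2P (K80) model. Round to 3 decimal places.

P = 38/287 ≈ 0.132404 and Q = 27/287 ≈ 0.094077.
Under the Kimura two-parameter model, d = −½ ln(1 − 2P − Q) − ¼ ln(1 − 2Q).
1 − 2P − Q = 0.641115, giving −½ ln(0.641115) = 0.222273.
1 − 2Q = 0.811846, giving −¼ ln(0.811846) = 0.052111.
d = 0.222273 + 0.052111 = 0.274384.

0.274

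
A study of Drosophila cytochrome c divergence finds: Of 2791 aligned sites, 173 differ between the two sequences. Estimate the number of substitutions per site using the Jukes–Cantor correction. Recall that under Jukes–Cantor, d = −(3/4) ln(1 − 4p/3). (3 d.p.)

0.065

p = 173/2791 ≈ 0.061985.
d = −(3/4) ln(1 − 4p/3) = −0.75 ln(1 − 0.082647) = −0.75 ln(0.917353)
  = −0.75 × (-0.086263) = 0.064697 substitutions/site.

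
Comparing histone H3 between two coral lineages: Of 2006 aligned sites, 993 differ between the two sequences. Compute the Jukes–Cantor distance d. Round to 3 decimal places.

0.809

p = 993/2006 ≈ 0.495015.
d = −(3/4) ln(1 − 4p/3) = −0.75 ln(1 − 0.66002) = −0.75 ln(0.33998)
  = −0.75 × (-1.078868) = 0.809151 substitutions/site.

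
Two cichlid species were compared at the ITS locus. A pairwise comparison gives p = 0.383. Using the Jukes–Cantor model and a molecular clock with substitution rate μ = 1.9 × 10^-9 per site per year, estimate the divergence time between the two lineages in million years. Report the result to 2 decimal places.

d = −(3/4) ln(1 − 4p/3) = −0.75 ln(1 − 0.510667) = −0.75 ln(0.489333)
  = −0.75 × (-0.714712) = 0.536034 substitutions/site.
Under a molecular clock d = 2μt, so t = d/(2μ) = 0.536034 / (2 × 1.9 × 10^-9) = 141.06 million years.

141.06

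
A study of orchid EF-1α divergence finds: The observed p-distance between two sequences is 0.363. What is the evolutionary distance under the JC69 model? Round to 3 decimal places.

d = −(3/4) ln(1 − 4p/3) = −0.75 ln(1 − 0.484) = −0.75 ln(0.516)
  = −0.75 × (-0.661649) = 0.496237 substitutions/site.

0.496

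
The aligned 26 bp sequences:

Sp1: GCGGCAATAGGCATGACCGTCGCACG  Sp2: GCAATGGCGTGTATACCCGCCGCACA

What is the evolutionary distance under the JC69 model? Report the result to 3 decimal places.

The sequences differ at 13 of 26 sites, so p = 13/26 = 0.5.
d = −(3/4) ln(1 − 4p/3) = −0.75 ln(1 − 0.666667) = −0.75 ln(0.333333)
  = −0.75 × (-1.098613) = 0.823960 substitutions/site.

0.824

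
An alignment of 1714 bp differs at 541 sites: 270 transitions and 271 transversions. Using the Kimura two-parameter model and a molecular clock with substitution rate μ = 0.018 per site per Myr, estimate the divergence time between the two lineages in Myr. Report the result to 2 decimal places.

11.54

P = 270/1714 ≈ 0.157526 and Q = 271/1714 ≈ 0.15811.
Under the Kimura two-parameter model, d = −½ ln(1 − 2P − Q) − ¼ ln(1 − 2Q).
1 − 2P − Q = 0.526838, giving −½ ln(0.526838) = 0.320431.
1 − 2Q = 0.68378, giving −¼ ln(0.68378) = 0.095030.
d = 0.320431 + 0.095030 = 0.415461.
Under a molecular clock d = 2μt, so t = d/(2μ) = 0.415461 / (2 × 0.018) = 11.54 Myr.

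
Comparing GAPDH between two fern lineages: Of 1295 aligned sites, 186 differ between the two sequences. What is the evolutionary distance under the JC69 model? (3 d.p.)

0.159

p = 186/1295 ≈ 0.143629.
d = −(3/4) ln(1 − 4p/3) = −0.75 ln(1 − 0.191505) = −0.75 ln(0.808495)
  = −0.75 × (-0.212581) = 0.159436 substitutions/site.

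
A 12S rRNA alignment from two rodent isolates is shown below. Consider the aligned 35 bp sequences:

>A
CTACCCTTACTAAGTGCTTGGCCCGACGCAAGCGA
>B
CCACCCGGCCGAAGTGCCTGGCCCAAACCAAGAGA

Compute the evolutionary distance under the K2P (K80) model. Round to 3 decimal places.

0.360

Of 35 sites, 3 differences are transitions and 7 are transversions, so P = 3/35 ≈ 0.085714 and Q = 7/35 = 0.2.
Under the Kimura two-parameter model, d = −½ ln(1 − 2P − Q) − ¼ ln(1 − 2Q).
1 − 2P − Q = 0.628572, giving −½ ln(0.628572) = 0.232152.
1 − 2Q = 0.6, giving −¼ ln(0.6) = 0.127706.
d = 0.232152 + 0.127706 = 0.359858.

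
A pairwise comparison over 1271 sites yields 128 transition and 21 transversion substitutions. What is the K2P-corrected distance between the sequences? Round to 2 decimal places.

0.13

P = 128/1271 ≈ 0.100708 and Q = 21/1271 ≈ 0.016522.
Under the Kimura two-parameter model, d = −½ ln(1 − 2P − Q) − ¼ ln(1 − 2Q).
1 − 2P − Q = 0.782062, giving −½ ln(0.782062) = 0.122911.
1 − 2Q = 0.966956, giving −¼ ln(0.966956) = 0.008401.
d = 0.122911 + 0.008401 = 0.131312.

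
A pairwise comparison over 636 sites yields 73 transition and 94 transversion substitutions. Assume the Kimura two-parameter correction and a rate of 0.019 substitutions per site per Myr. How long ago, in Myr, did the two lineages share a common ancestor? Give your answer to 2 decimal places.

8.54

P = 73/636 ≈ 0.11478 and Q = 94/636 ≈ 0.147799.
Under the Kimura two-parameter model, d = −½ ln(1 − 2P − Q) − ¼ ln(1 − 2Q).
1 − 2P − Q = 0.622641, giving −½ ln(0.622641) = 0.236893.
1 − 2Q = 0.704402, giving −¼ ln(0.704402) = 0.087602.
d = 0.236893 + 0.087602 = 0.324495.
Under a molecular clock d = 2μt, so t = d/(2μ) = 0.324495 / (2 × 0.019) = 8.54 Myr.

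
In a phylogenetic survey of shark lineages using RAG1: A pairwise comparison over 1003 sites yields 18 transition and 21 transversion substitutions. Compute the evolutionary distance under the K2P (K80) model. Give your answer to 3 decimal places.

0.040

P = 18/1003 ≈ 0.017946 and Q = 21/1003 ≈ 0.020937.
Under the Kimura two-parameter model, d = −½ ln(1 − 2P − Q) − ¼ ln(1 − 2Q).
1 − 2P − Q = 0.943171, giving −½ ln(0.943171) = 0.029254.
1 − 2Q = 0.958126, giving −¼ ln(0.958126) = 0.010694.
d = 0.029254 + 0.010694 = 0.039948.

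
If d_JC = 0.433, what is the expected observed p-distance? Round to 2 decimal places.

p = (3/4)(1 − e^(−4d/3)) = 0.75 × (1 − e^(-0.577333)) = 0.75 × (1 − 0.561394) = 0.328955.

0.33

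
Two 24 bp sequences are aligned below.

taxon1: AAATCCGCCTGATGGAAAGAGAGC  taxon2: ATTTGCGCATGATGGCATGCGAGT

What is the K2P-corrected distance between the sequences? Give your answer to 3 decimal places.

0.454

Of 24 sites, 1 differences are transitions and 7 are transversions, so P = 1/24 ≈ 0.041667 and Q = 7/24 ≈ 0.291667.
Under the Kimura two-parameter model, d = −½ ln(1 − 2P − Q) − ¼ ln(1 − 2Q).
1 − 2P − Q = 0.624999, giving −½ ln(0.624999) = 0.235003.
1 − 2Q = 0.416666, giving −¼ ln(0.416666) = 0.218868.
d = 0.235003 + 0.218868 = 0.453871.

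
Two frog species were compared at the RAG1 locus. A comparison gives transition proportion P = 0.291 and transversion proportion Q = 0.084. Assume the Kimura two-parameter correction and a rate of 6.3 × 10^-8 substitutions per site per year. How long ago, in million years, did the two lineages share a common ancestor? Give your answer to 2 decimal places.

4.72

Under the Kimura two-parameter model, d = −½ ln(1 − 2P − Q) − ¼ ln(1 − 2Q).
1 − 2P − Q = 0.334, giving −½ ln(0.334) = 0.548307.
1 − 2Q = 0.832, giving −¼ ln(0.832) = 0.045981.
d = 0.548307 + 0.045981 = 0.594288.
Under a molecular clock d = 2μt, so t = d/(2μ) = 0.594288 / (2 × 6.3 × 10^-8) = 4.72 million years.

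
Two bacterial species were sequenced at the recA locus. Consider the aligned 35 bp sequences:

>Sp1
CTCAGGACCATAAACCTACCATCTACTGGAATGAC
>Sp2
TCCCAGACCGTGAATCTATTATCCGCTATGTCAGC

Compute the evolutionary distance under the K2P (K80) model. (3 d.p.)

1.478

Of 35 sites, 15 differences are transitions and 3 are transversions, so P = 15/35 ≈ 0.428571 and Q = 3/35 ≈ 0.085714.
Under the Kimura two-parameter model, d = −½ ln(1 − 2P − Q) − ¼ ln(1 − 2Q).
1 − 2P − Q = 0.057144, giving −½ ln(0.057144) = 1.431090.
1 − 2Q = 0.828572, giving −¼ ln(0.828572) = 0.047013.
d = 1.431090 + 0.047013 = 1.478103.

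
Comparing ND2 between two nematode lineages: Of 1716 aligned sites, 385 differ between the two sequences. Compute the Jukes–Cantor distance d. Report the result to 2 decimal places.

0.27

p = 385/1716 ≈ 0.224359.
d = −(3/4) ln(1 − 4p/3) = −0.75 ln(1 − 0.299145) = −0.75 ln(0.700855)
  = −0.75 × (-0.355454) = 0.266591 substitutions/site.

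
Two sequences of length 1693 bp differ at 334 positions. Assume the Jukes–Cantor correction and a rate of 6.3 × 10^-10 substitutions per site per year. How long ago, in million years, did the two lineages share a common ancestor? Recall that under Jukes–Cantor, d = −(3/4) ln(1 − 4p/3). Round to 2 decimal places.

181.68

p = 334/1693 ≈ 0.197283.
d = −(3/4) ln(1 − 4p/3) = −0.75 ln(1 − 0.263044) = −0.75 ln(0.736956)
  = −0.75 × (-0.305227) = 0.228920 substitutions/site.
Under a molecular clock d = 2μt, so t = d/(2μ) = 0.228920 / (2 × 6.3 × 10^-10) = 181.68 million years.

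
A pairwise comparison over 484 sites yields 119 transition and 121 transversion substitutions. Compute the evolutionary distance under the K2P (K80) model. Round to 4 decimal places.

P = 119/484 ≈ 0.245868 and Q = 121/484 = 0.25.
Under the Kimura two-parameter model, d = −½ ln(1 − 2P − Q) − ¼ ln(1 − 2Q).
1 − 2P − Q = 0.258264, giving −½ ln(0.258264) = 0.676886.
1 − 2Q = 0.5, giving −¼ ln(0.5) = 0.173287.
d = 0.676886 + 0.173287 = 0.850173.

0.8502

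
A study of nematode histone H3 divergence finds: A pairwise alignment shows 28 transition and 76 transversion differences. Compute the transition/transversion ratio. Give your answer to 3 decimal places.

R = 28/76 = 0.368421… ≈ 0.368 (to 3 d.p.).

0.368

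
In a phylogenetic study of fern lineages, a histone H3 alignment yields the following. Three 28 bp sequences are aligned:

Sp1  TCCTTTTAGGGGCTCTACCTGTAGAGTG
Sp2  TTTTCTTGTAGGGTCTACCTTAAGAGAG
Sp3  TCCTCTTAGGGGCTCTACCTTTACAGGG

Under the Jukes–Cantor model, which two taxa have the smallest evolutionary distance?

Sp1 and Sp3

Sp1–Sp2: 10/28 differ, p = 0.357, d = 0.485.
Sp1–Sp3: 4/28 differ, p = 0.143, d = 0.158.
Sp2–Sp3: 9/28 differ, p = 0.321, d = 0.420.
The smallest distance is between Sp1 and Sp3.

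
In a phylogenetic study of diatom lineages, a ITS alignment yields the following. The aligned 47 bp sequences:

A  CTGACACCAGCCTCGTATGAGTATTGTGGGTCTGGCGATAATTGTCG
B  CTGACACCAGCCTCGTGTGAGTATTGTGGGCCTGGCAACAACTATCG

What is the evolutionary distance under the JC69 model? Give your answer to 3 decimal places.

0.140

The sequences differ at 6 of 47 sites (17, 31, 37, 39, 42, 44), so p = 6/47 ≈ 0.12766.
d = −(3/4) ln(1 − 4p/3) = −0.75 ln(1 − 0.170213) = −0.75 ln(0.829787)
  = −0.75 × (-0.186586) = 0.139940 substitutions/site.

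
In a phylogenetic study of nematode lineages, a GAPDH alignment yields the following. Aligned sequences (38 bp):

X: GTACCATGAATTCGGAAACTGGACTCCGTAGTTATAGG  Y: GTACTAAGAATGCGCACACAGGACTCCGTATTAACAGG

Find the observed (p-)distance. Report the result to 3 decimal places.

The sequences differ at 9 of 38 positions (sites 5, 7, 12, 15, 17, 20, 31, 33, 35).
p = 9/38 = 0.236842… ≈ 0.237 (to 3 d.p.).

0.237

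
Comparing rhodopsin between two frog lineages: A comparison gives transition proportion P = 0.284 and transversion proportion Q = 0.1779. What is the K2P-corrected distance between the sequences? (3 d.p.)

Under the Kimura two-parameter model, d = −½ ln(1 − 2P − Q) − ¼ ln(1 − 2Q).
1 − 2P − Q = 0.2541, giving −½ ln(0.2541) = 0.685014.
1 − 2Q = 0.6442, giving −¼ ln(0.6442) = 0.109937.
d = 0.685014 + 0.109937 = 0.794951.

0.795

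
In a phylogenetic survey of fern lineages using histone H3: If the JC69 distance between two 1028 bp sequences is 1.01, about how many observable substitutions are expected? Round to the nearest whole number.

Invert JC69: p = (3/4)(1 − e^(−4d/3)) = 0.75 × (1 − e^(-1.346667)) = 0.75 × (1 − 0.260106) = 0.554921.
Expected differing sites = pL ≈ 0.554921 × 1028 = 570.458788 ≈ 570.

570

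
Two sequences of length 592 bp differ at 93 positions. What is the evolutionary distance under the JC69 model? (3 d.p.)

p = 93/592 ≈ 0.157095.
d = −(3/4) ln(1 − 4p/3) = −0.75 ln(1 − 0.20946) = −0.75 ln(0.79054)
  = −0.75 × (-0.235039) = 0.176279 substitutions/site.

0.176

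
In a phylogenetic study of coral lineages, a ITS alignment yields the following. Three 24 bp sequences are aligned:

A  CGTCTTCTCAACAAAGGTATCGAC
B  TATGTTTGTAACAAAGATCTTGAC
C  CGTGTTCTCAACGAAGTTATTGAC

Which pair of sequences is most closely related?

A and C

A–B: 9/24 differ, p = 0.375, d = 0.520.
A–C: 4/24 differ, p = 0.167, d = 0.188.
B–C: 8/24 differ, p = 0.333, d = 0.441.
The smallest distance is between A and C.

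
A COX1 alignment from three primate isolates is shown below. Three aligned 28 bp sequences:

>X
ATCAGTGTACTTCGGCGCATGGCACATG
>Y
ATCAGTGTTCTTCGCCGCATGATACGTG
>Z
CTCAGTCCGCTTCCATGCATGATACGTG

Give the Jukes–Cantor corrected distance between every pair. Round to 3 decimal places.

X–Y: 5/28 sites differ → p ≈ 0.178571, d = −0.75 ln(1 − 0.238095) = 0.203950 ≈ 0.204.
X–Z: 10/28 sites differ → p ≈ 0.357143, d = −0.75 ln(1 − 0.476191) = 0.484971 ≈ 0.485.
Y–Z: 7/28 sites differ → p = 0.25, d = −0.75 ln(1 − 0.333333) = 0.304098 ≈ 0.304.

d(X,Y) = 0.204, d(X,Z) = 0.485, d(Y,Z) = 0.304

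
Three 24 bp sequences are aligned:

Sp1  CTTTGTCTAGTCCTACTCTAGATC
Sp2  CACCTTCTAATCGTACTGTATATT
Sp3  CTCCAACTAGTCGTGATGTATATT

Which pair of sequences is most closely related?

Sp1–Sp2: 9/24 differ, p = 0.375, d = 0.520.
Sp1–Sp3: 10/24 differ, p = 0.417, d = 0.608.
Sp2–Sp3: 6/24 differ, p = 0.250, d = 0.304.
The smallest distance is between Sp2 and Sp3.

Sp2 and Sp3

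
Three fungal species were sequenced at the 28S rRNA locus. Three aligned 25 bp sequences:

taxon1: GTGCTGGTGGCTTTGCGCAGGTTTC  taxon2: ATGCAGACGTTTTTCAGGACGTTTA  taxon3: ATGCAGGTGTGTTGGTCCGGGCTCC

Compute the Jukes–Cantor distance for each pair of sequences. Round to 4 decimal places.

taxon1–taxon2: 11/25 sites differ → p = 0.44, d = −0.75 ln(1 − 0.586667) = 0.662626 ≈ 0.6626.
taxon1–taxon3: 10/25 sites differ → p = 0.4, d = −0.75 ln(1 − 0.533333) = 0.571605 ≈ 0.5716.
taxon2–taxon3: 13/25 sites differ → p = 0.52, d = −0.75 ln(1 − 0.693333) = 0.886495 ≈ 0.8865.

d(taxon1,taxon2) = 0.6626, d(taxon1,taxon3) = 0.5716, d(taxon2,taxon3) = 0.8865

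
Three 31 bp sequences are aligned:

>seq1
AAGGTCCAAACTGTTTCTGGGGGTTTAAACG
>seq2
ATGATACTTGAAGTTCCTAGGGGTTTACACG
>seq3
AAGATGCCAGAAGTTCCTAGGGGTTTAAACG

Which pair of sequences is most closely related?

seq1–seq2: 11/31 differ, p = 0.355, d = 0.481.
seq1–seq3: 8/31 differ, p = 0.258, d = 0.316.
seq2–seq3: 5/31 differ, p = 0.161, d = 0.182.
The smallest distance is between seq2 and seq3.

seq2 and seq3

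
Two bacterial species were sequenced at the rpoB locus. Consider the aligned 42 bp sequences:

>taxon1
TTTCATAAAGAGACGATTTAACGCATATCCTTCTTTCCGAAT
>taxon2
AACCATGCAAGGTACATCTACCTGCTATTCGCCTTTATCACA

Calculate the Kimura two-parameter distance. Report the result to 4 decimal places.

Of 42 sites, 8 differences are transitions and 15 are transversions, so P = 8/42 ≈ 0.190476 and Q = 15/42 ≈ 0.357143.
Under the Kimura two-parameter model, d = −½ ln(1 − 2P − Q) − ¼ ln(1 − 2Q).
1 − 2P − Q = 0.261905, giving −½ ln(0.261905) = 0.669887.
1 − 2Q = 0.285714, giving −¼ ln(0.285714) = 0.313191.
d = 0.669887 + 0.313191 = 0.983078.

0.9831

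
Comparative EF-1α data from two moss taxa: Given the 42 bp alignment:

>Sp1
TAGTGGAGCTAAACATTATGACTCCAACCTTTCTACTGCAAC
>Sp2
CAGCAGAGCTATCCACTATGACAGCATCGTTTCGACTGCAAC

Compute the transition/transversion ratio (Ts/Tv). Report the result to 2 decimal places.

Transitions are A↔G and C↔T; transversions are all other mismatches.
Transitions: 4. Transversions: 7.
R = 4/7 = 0.571428… ≈ 0.57 (to 2 d.p.).

0.57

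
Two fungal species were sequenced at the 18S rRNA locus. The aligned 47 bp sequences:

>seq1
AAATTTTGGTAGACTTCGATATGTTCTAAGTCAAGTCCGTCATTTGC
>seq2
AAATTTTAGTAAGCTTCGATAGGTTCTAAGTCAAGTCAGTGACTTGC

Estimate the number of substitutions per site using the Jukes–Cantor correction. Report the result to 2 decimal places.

The sequences differ at 7 of 47 sites (8, 12, 13, 22, 38, 41, 43), so p = 7/47 ≈ 0.148936.
d = −(3/4) ln(1 − 4p/3) = −0.75 ln(1 − 0.198581) = −0.75 ln(0.801419)
  = −0.75 × (-0.221371) = 0.166028 substitutions/site.

0.17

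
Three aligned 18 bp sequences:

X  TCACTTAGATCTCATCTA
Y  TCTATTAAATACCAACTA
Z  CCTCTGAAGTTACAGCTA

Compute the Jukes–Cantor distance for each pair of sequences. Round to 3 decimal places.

d(X,Y) = 0.441, d(X,Z) = 0.673, d(Y,Z) = 0.548

X–Y: 6/18 sites differ → p ≈ 0.333333, d = −0.75 ln(1 − 0.444444) = 0.440839 ≈ 0.441.
X–Z: 8/18 sites differ → p ≈ 0.444444, d = −0.75 ln(1 − 0.592592) = 0.673455 ≈ 0.673.
Y–Z: 7/18 sites differ → p ≈ 0.388889, d = −0.75 ln(1 − 0.518519) = 0.548166 ≈ 0.548.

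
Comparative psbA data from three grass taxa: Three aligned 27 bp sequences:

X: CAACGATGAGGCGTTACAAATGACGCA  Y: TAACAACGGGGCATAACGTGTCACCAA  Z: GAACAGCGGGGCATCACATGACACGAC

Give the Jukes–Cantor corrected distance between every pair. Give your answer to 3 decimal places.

X–Y: 12/27 sites differ → p ≈ 0.444444, d = −0.75 ln(1 − 0.592592) = 0.673455 ≈ 0.673.
X–Z: 13/27 sites differ → p ≈ 0.481481, d = −0.75 ln(1 − 0.641975) = 0.770364 ≈ 0.770.
Y–Z: 7/27 sites differ → p ≈ 0.259259, d = −0.75 ln(1 − 0.345679) = 0.318118 ≈ 0.318.

d(X,Y) = 0.673, d(X,Z) = 0.770, d(Y,Z) = 0.318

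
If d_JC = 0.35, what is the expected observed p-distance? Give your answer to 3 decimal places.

0.280

p = (3/4)(1 − e^(−4d/3)) = 0.75 × (1 − e^(-0.466667)) = 0.75 × (1 − 0.627089) = 0.279683.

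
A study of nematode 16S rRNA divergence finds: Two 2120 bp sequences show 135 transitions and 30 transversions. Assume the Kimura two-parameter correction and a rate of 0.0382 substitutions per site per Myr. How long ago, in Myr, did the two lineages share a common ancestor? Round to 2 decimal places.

1.09

P = 135/2120 ≈ 0.063679 and Q = 30/2120 ≈ 0.014151.
Under the Kimura two-parameter model, d = −½ ln(1 − 2P − Q) − ¼ ln(1 − 2Q).
1 − 2P − Q = 0.858491, giving −½ ln(0.858491) = 0.076290.
1 − 2Q = 0.971698, giving −¼ ln(0.971698) = 0.007178.
d = 0.076290 + 0.007178 = 0.083468.
Under a molecular clock d = 2μt, so t = d/(2μ) = 0.083468 / (2 × 0.0382) = 1.09 Myr.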